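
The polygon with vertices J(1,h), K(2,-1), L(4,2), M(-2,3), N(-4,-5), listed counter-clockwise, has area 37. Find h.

The doubled signed area Σ (x_i y_{i+1} − x_{i+1} y_i) is linear in h.
With h=0 it equals 50; the coefficient of h is -6 (from the two edges through J).
So -6·h + 50 = 2·37 = 74 ⇒ h = -4.

-4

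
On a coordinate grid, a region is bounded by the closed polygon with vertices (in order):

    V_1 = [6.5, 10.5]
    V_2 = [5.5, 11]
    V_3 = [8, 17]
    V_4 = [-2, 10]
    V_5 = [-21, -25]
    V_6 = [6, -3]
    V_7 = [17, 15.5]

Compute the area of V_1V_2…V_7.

414

Apply the shoelace formula: 2A = Σ (x_i·y_{i+1} − x_{i+1}·y_i), indices taken mod 7.
V_1→V_2: (6.5)(11) − (5.5)(10.5) = 13.75
V_2→V_3: (5.5)(17) − (8)(11) = 5.5
V_3→V_4: (8)(10) − (-2)(17) = 114
V_4→V_5: (-2)(-25) − (-21)(10) = 260
V_5→V_6: (-21)(-3) − (6)(-25) = 213
V_6→V_7: (6)(15.5) − (17)(-3) = 144
V_7→V_1: (17)(10.5) − (6.5)(15.5) = 77.75
Σ = 828
Area = |Σ|/2 = 414.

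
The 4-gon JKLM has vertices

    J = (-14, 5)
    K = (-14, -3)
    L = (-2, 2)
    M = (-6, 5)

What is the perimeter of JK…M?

34

|JK| = √((0)² + (-8)²) = √64 = 8
|KL| = √((12)² + (5)²) = √169 = 13
|LM| = √((-4)² + (3)²) = √25 = 5
|MJ| = √((-8)² + (0)²) = √64 = 8
Perimeter = 8 + 13 + 5 + 8 = 34.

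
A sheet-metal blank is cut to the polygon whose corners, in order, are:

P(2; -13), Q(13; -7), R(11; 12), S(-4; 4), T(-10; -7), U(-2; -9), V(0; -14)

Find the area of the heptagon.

Apply the shoelace (surveyor's) formula: 2A = Σ (x_i·y_{i+1} − x_{i+1}·y_i), indices taken mod 7.
Σ = (155) + (233) + (92) + (68) + (76) + (28) + (28) = 680
Area = |Σ|/2 = 340.

340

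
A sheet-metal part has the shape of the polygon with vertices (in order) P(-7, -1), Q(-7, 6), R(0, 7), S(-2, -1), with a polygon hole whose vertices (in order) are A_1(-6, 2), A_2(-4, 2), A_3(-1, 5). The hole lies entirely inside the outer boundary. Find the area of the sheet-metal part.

41.5

Outer boundary:
Σ = (-49) + (-49) + (14) + (-5) = -89
Area = |Σ|/2 = 44.5.
Hole:
Cross-terms: -4, -18, 28  ⇒  Σ = 6
Area = |Σ|/2 = 3.
Net area = 44.5 − 3 = 41.5.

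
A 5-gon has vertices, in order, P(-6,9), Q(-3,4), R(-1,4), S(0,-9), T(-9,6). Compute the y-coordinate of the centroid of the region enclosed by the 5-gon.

251/183

Apply the shoelace (surveyor's) formula. First the cross-terms c_i = x_i·y_{i+1} − x_{i+1}·y_i:
  3, -8, 9, -81, -45  ⇒  2A = -122, A = -61.
Then Σ (y_i + y_{i+1})·c_i = -502, so ȳ = -502 / (6·(-61)) = 251/183.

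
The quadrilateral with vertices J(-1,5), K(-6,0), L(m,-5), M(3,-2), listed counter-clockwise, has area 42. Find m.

2

Write out the shoelace sum; only the two edges meeting at L involve m:
2·Area = [((-6)·(-5) − m·0) + (m·(-2) − 3·(-5))] + 43
       = -2·m + 88 = 84
⇒ m = 2.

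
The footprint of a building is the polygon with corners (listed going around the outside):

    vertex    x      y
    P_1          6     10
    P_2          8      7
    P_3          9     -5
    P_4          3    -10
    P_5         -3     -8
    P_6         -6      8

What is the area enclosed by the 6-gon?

225

Σ = (-38) + (-103) + (-75) + (-54) + (-72) + (-108) = -450
Area = |Σ|/2 = 225.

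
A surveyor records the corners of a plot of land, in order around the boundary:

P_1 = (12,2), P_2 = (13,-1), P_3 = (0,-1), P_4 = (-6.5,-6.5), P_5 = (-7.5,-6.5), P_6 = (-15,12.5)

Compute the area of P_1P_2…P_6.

Σ = (-38) + (-13) + (-6.5) + (-6.5) + (-191.25) + (-180) = -435.25
Area = |Σ|/2 = 217.625.

217.625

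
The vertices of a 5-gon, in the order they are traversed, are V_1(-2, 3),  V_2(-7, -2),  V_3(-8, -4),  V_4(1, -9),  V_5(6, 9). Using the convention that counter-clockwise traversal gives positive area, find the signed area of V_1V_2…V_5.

106

Apply the shoelace formula: 2A = Σ (x_i·y_{i+1} − x_{i+1}·y_i), indices taken mod 5.
V_1→V_2: (-2)(-2) − (-7)(3) = 25
V_2→V_3: (-7)(-4) − (-8)(-2) = 12
V_3→V_4: (-8)(-9) − (1)(-4) = 76
V_4→V_5: (1)(9) − (6)(-9) = 63
V_5→V_1: (6)(3) − (-2)(9) = 36
Σ = 212
Signed area = Σ/2 = 106 (positive ⇒ counter-clockwise traversal).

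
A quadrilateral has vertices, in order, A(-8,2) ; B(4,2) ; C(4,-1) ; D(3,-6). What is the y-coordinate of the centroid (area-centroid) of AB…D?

-23/33

Apply Gauss's area formula. First the cross-terms c_i = x_i·y_{i+1} − x_{i+1}·y_i:
  -24, -12, -21, -42  ⇒  2A = -99, A = -49.5.
Then Σ (y_i + y_{i+1})·c_i = 207, so ȳ = 207 / (6·(-49.5)) = -23/33.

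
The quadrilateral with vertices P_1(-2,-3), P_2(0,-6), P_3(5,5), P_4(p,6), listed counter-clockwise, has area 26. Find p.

4

The doubled signed area Σ (x_i y_{i+1} − x_{i+1} y_i) is linear in p.
With p=0 it equals 84; the coefficient of p is -8 (from the two edges through P_4).
So -8·p + 84 = 2·26 = 52 ⇒ p = 4.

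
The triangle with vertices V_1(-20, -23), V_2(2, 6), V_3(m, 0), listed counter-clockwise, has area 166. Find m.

-14

The doubled signed area Σ (x_i y_{i+1} − x_{i+1} y_i) is linear in m.
With m=0 it equals -74; the coefficient of m is -29 (from the two edges through V_3).
So -29·m + -74 = 2·166 = 332 ⇒ m = -14.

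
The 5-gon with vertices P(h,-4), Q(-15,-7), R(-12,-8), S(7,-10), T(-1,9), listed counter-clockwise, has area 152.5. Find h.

Write out the shoelace sum; only the two edges meeting at P involve h:
2·Area = [((-1)·(-4) − h·9) + (h·(-7) − (-15)·(-4))] + 265
       = -16·h + 209 = 305
⇒ h = -6.

-6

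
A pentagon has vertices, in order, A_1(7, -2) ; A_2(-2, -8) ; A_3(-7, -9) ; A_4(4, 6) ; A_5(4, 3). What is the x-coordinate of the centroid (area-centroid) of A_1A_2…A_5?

Apply the shoelace formula. First the cross-terms c_i = x_i·y_{i+1} − x_{i+1}·y_i:
  -60, -38, -6, -12, -29  ⇒  2A = -145, A = -72.5.
Then Σ (x_i + x_{i+1})·c_i = -355, so x̄ = -355 / (6·(-72.5)) = 71/87.

71/87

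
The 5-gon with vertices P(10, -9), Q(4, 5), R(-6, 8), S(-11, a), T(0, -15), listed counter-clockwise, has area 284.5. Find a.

Write out the shoelace sum; only the two edges meeting at S involve a:
2·Area = [((-6)·a − (-11)·8) + ((-11)·(-15) − 0·a)] + 298
       = -6·a + 551 = 569
⇒ a = -3.

-3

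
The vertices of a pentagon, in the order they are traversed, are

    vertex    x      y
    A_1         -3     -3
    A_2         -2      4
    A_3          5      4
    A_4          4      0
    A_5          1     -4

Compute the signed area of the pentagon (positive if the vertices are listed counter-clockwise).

Apply the surveyor's formula: 2A = Σ (x_i·y_{i+1} − x_{i+1}·y_i), indices taken mod 5.
Σ = (-18) + (-28) + (-16) + (-16) + (-15) = -93
Signed area = Σ/2 = -46.5 (negative ⇒ clockwise traversal).

-46.5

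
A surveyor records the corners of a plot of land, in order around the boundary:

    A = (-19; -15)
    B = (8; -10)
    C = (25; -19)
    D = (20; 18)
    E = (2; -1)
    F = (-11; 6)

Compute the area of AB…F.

Apply Gauss's area formula: 2A = Σ (x_i·y_{i+1} − x_{i+1}·y_i), indices taken mod 6.
A→B: (-19)(-10) − (8)(-15) = 310
B→C: (8)(-19) − (25)(-10) = 98
C→D: (25)(18) − (20)(-19) = 830
D→E: (20)(-1) − (2)(18) = -56
E→F: (2)(6) − (-11)(-1) = 1
F→A: (-11)(-15) − (-19)(6) = 279
Σ = 1462
Area = |Σ|/2 = 731.

731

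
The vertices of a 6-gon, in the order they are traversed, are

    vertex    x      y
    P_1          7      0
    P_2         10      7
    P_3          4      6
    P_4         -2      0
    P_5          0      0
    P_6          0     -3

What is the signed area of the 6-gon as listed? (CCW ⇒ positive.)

Apply the shoelace (surveyor's) formula: 2A = Σ (x_i·y_{i+1} − x_{i+1}·y_i), indices taken mod 6.
Σ = (49) + (32) + (12) + (0) + (0) + (21) = 114
Signed area = Σ/2 = 57 (positive ⇒ counter-clockwise traversal).

57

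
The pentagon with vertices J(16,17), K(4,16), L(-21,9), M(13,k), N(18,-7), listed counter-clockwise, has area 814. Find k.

-22

Write out the shoelace sum; only the two edges meeting at M involve k:
2·Area = [((-21)·k − 13·9) + (13·(-7) − 18·k)] + 978
       = -39·k + 770 = 1628
⇒ k = -22.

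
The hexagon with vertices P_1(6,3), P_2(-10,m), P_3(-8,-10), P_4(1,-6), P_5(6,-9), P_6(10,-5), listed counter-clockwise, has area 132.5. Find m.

-5

Write out the shoelace sum; only the two edges meeting at P_2 involve m:
2·Area = [(6·m − (-10)·3) + ((-10)·(-10) − (-8)·m)] + 205
       = 14·m + 335 = 265
⇒ m = -5.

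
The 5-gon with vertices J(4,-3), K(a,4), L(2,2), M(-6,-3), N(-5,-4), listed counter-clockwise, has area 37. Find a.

4

Write out the shoelace sum; only the two edges meeting at K involve a:
2·Area = [(4·4 − a·(-3)) + (a·2 − 2·4)] + 46
       = 5·a + 54 = 74
⇒ a = 4.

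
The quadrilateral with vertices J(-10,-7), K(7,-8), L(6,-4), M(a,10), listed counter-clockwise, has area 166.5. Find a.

-8

The doubled signed area Σ (x_i y_{i+1} − x_{i+1} y_i) is linear in a.
With a=0 it equals 309; the coefficient of a is -3 (from the two edges through M).
So -3·a + 309 = 2·166.5 = 333 ⇒ a = -8.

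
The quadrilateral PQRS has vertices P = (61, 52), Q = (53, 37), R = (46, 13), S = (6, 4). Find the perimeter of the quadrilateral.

156

|PQ| = √((-8)² + (-15)²) = √289 = 17
|QR| = √((-7)² + (-24)²) = √625 = 25
|RS| = √((-40)² + (-9)²) = √1681 = 41
|SP| = √((55)² + (48)²) = √5329 = 73
Perimeter = 17 + 25 + 41 + 73 = 156.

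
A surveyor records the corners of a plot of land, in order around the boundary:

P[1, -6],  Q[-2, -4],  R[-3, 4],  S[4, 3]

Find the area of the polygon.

Σ = (-16) + (-20) + (-25) + (-27) = -88
Area = |Σ|/2 = 44.

44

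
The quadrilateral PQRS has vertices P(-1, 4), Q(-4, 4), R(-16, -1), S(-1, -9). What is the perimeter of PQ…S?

|PQ| = √((-3)² + (0)²) = √9 = 3
|QR| = √((-12)² + (-5)²) = √169 = 13
|RS| = √((15)² + (-8)²) = √289 = 17
|SP| = √((0)² + (13)²) = √169 = 13
Perimeter = 3 + 13 + 17 + 13 = 46.

46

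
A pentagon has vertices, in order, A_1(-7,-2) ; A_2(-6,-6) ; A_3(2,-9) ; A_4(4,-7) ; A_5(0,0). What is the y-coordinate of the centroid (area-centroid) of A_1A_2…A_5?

Apply the shoelace formula. First the cross-terms c_i = x_i·y_{i+1} − x_{i+1}·y_i:
  30, 66, 22, 0, 0  ⇒  2A = 118, A = 59.
Then Σ (y_i + y_{i+1})·c_i = -1582, so ȳ = -1582 / (6·59) = -791/177.

-791/177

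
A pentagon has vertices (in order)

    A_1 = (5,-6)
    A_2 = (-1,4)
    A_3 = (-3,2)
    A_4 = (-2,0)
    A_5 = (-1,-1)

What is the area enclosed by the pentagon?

20.5

Apply the surveyor's formula: 2A = Σ (x_i·y_{i+1} − x_{i+1}·y_i), indices taken mod 5.
Σ = (14) + (10) + (4) + (2) + (11) = 41
Area = |Σ|/2 = 20.5.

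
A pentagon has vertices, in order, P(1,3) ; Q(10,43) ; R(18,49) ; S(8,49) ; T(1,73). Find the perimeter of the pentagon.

156

|PQ| = √((9)² + (40)²) = √1681 = 41
|QR| = √((8)² + (6)²) = √100 = 10
|RS| = √((-10)² + (0)²) = √100 = 10
|ST| = √((-7)² + (24)²) = √625 = 25
|TP| = √((0)² + (-70)²) = √4900 = 70
Perimeter = 41 + 10 + 10 + 25 + 70 = 156.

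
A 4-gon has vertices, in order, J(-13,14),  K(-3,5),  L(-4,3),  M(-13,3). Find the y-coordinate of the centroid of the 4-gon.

1309/192

Apply the surveyor's formula. First the cross-terms c_i = x_i·y_{i+1} − x_{i+1}·y_i:
  -23, 11, 27, -143  ⇒  2A = -128, A = -64.
Then Σ (y_i + y_{i+1})·c_i = -2618, so ȳ = -2618 / (6·(-64)) = 1309/192.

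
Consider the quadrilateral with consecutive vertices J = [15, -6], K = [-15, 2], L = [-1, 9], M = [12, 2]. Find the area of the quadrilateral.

202.5

J→K: (15)(2) − (-15)(-6) = -60
K→L: (-15)(9) − (-1)(2) = -133
L→M: (-1)(2) − (12)(9) = -110
M→J: (12)(-6) − (15)(2) = -102
Σ = -405
Area = |Σ|/2 = 202.5.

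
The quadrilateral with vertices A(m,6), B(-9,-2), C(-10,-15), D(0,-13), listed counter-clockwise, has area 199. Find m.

9

The doubled signed area Σ (x_i y_{i+1} − x_{i+1} y_i) is linear in m.
With m=0 it equals 299; the coefficient of m is 11 (from the two edges through A).
So 11·m + 299 = 2·199 = 398 ⇒ m = 9.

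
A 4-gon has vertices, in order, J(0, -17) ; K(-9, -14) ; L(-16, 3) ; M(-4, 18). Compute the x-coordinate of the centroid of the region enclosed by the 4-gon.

-1075/153

Apply the surveyor's formula. First the cross-terms c_i = x_i·y_{i+1} − x_{i+1}·y_i:
  -153, -251, -276, 68  ⇒  2A = -612, A = -306.
Then Σ (x_i + x_{i+1})·c_i = 12900, so x̄ = 12900 / (6·(-306)) = -1075/153.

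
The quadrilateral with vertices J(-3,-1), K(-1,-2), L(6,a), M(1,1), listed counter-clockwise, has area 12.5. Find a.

The doubled signed area Σ (x_i y_{i+1} − x_{i+1} y_i) is linear in a.
With a=0 it equals 25; the coefficient of a is -2 (from the two edges through L).
So -2·a + 25 = 2·12.5 = 25 ⇒ a = 0.

0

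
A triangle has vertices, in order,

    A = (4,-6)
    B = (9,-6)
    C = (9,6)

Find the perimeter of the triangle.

|AB| = √((5)² + (0)²) = √25 = 5
|BC| = √((0)² + (12)²) = √144 = 12
|CA| = √((-5)² + (-12)²) = √169 = 13
Perimeter = 5 + 12 + 13 = 30.

30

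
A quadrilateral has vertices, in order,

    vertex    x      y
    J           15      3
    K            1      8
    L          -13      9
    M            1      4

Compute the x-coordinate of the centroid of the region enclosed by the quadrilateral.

Apply Gauss's area formula. First the cross-terms c_i = x_i·y_{i+1} − x_{i+1}·y_i:
  117, 113, -61, -57  ⇒  2A = 112, A = 56.
Then Σ (x_i + x_{i+1})·c_i = 336, so x̄ = 336 / (6·56) = 1.

1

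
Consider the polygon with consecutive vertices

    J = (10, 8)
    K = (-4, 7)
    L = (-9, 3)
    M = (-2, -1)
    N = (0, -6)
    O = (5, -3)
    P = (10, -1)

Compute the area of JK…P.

Σ = (102) + (51) + (15) + (12) + (30) + (25) + (90) = 325
Area = |Σ|/2 = 162.5.

162.5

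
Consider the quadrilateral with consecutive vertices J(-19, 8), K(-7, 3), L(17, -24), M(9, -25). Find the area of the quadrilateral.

J→K: (-19)(3) − (-7)(8) = -1
K→L: (-7)(-24) − (17)(3) = 117
L→M: (17)(-25) − (9)(-24) = -209
M→J: (9)(8) − (-19)(-25) = -403
Σ = -496
Area = |Σ|/2 = 248.

248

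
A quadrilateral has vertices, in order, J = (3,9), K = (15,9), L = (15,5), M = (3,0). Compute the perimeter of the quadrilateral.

|JK| = √((12)² + (0)²) = √144 = 12
|KL| = √((0)² + (-4)²) = √16 = 4
|LM| = √((-12)² + (-5)²) = √169 = 13
|MJ| = √((0)² + (9)²) = √81 = 9
Perimeter = 12 + 4 + 13 + 9 = 38.

38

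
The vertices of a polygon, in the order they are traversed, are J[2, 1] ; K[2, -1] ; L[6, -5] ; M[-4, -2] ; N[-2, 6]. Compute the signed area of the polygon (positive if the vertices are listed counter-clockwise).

-41

J→K: (2)(-1) − (2)(1) = -4
K→L: (2)(-5) − (6)(-1) = -4
L→M: (6)(-2) − (-4)(-5) = -32
M→N: (-4)(6) − (-2)(-2) = -28
N→J: (-2)(1) − (2)(6) = -14
Σ = -82
Signed area = Σ/2 = -41 (negative ⇒ clockwise traversal).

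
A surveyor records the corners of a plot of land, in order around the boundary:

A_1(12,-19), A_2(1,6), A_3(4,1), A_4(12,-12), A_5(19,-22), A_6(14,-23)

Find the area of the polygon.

73.5

Apply the surveyor's formula: 2A = Σ (x_i·y_{i+1} − x_{i+1}·y_i), indices taken mod 6.
Σ = (91) + (-23) + (-60) + (-36) + (-129) + (10) = -147
Area = |Σ|/2 = 73.5.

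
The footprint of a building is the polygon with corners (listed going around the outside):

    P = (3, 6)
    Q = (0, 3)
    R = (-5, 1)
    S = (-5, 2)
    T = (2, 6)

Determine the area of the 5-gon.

Apply Gauss's area formula: 2A = Σ (x_i·y_{i+1} − x_{i+1}·y_i), indices taken mod 5.
Σ = (9) + (15) + (-5) + (-34) + (-6) = -21
Area = |Σ|/2 = 10.5.

10.5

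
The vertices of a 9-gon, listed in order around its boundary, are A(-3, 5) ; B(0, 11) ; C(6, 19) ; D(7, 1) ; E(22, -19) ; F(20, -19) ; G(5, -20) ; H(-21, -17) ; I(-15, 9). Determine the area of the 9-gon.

Σ = (-33) + (-66) + (-127) + (-155) + (-38) + (-305) + (-505) + (-444) + (-48) = -1721
Area = |Σ|/2 = 860.5.

860.5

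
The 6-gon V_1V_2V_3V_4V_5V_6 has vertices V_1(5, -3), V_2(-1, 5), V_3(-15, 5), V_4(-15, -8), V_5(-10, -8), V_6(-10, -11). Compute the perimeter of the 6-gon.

|V_1V_2| = √((-6)² + (8)²) = √100 = 10
|V_2V_3| = √((-14)² + (0)²) = √196 = 14
|V_3V_4| = √((0)² + (-13)²) = √169 = 13
|V_4V_5| = √((5)² + (0)²) = √25 = 5
|V_5V_6| = √((0)² + (-3)²) = √9 = 3
|V_6V_1| = √((15)² + (8)²) = √289 = 17
Perimeter = 10 + 14 + 13 + 5 + 3 + 17 = 62.

62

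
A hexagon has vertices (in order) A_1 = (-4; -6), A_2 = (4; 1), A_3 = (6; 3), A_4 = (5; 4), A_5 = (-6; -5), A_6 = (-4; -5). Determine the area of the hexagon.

24

Apply Gauss's area formula: 2A = Σ (x_i·y_{i+1} − x_{i+1}·y_i), indices taken mod 6.
Cross-terms: 20, 6, 9, -1, 10, 4  ⇒  Σ = 48
Area = |Σ|/2 = 24.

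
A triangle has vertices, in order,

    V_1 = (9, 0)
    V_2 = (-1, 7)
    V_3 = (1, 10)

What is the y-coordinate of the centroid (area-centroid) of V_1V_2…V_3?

17/3

Apply Gauss's area formula. First the cross-terms c_i = x_i·y_{i+1} − x_{i+1}·y_i:
  63, -17, -90  ⇒  2A = -44, A = -22.
Then Σ (y_i + y_{i+1})·c_i = -748, so ȳ = -748 / (6·(-22)) = 17/3.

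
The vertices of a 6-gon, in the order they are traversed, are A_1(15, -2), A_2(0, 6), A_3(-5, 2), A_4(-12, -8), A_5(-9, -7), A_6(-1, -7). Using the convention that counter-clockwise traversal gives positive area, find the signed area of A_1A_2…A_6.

Apply the shoelace formula: 2A = Σ (x_i·y_{i+1} − x_{i+1}·y_i), indices taken mod 6.
Cross-terms: 90, 30, 64, 12, 56, 107  ⇒  Σ = 359
Signed area = Σ/2 = 179.5 (positive ⇒ counter-clockwise traversal).

179.5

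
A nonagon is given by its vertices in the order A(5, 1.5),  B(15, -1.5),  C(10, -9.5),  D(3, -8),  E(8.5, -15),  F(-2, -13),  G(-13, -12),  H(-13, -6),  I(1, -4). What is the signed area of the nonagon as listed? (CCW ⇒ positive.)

-235

Apply Gauss's area formula: 2A = Σ (x_i·y_{i+1} − x_{i+1}·y_i), indices taken mod 9.
Σ = (-30) + (-127.5) + (-51.5) + (23) + (-140.5) + (-145) + (-78) + (58) + (21.5) = -470
Signed area = Σ/2 = -235 (negative ⇒ clockwise traversal).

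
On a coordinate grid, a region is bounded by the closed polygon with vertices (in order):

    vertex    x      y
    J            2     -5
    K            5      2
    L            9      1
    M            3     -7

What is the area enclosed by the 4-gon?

25.5

Σ = (29) + (-13) + (-66) + (-1) = -51
Area = |Σ|/2 = 25.5.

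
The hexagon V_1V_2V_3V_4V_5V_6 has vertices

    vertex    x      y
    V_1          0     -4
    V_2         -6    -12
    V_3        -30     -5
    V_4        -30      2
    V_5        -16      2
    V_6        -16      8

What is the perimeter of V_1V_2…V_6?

|V_1V_2| = √((-6)² + (-8)²) = √100 = 10
|V_2V_3| = √((-24)² + (7)²) = √625 = 25
|V_3V_4| = √((0)² + (7)²) = √49 = 7
|V_4V_5| = √((14)² + (0)²) = √196 = 14
|V_5V_6| = √((0)² + (6)²) = √36 = 6
|V_6V_1| = √((16)² + (-12)²) = √400 = 20
Perimeter = 10 + 25 + 7 + 14 + 6 + 20 = 82.

82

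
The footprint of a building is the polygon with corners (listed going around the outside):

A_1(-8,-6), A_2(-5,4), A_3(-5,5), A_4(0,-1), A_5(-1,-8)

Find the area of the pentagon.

Σ = (-62) + (-5) + (5) + (-1) + (-58) = -121
Area = |Σ|/2 = 60.5.

60.5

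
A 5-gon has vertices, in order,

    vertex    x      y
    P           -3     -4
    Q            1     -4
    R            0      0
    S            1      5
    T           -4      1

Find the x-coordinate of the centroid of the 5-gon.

-19/14

Apply the surveyor's formula. First the cross-terms c_i = x_i·y_{i+1} − x_{i+1}·y_i:
  16, 0, 0, 21, 19  ⇒  2A = 56, A = 28.
Then Σ (x_i + x_{i+1})·c_i = -228, so x̄ = -228 / (6·28) = -19/14.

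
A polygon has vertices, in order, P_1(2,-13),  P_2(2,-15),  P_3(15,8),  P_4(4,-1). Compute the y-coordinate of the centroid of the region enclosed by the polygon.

-43/15

Apply the shoelace (surveyor's) formula. First the cross-terms c_i = x_i·y_{i+1} − x_{i+1}·y_i:
  -4, 241, -47, -50  ⇒  2A = 140, A = 70.
Then Σ (y_i + y_{i+1})·c_i = -1204, so ȳ = -1204 / (6·70) = -43/15.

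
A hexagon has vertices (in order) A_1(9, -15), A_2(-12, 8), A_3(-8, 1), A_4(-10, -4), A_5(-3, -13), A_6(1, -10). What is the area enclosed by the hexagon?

111

Σ = (-108) + (52) + (42) + (118) + (43) + (75) = 222
Area = |Σ|/2 = 111.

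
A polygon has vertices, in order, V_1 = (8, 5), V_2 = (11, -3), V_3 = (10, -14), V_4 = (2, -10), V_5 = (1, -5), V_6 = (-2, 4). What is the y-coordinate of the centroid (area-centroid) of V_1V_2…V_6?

-58/17

Apply the surveyor's formula. First the cross-terms c_i = x_i·y_{i+1} − x_{i+1}·y_i:
  -79, -124, -72, 0, -6, -42  ⇒  2A = -323, A = -161.5.
Then Σ (y_i + y_{i+1})·c_i = 3306, so ȳ = 3306 / (6·(-161.5)) = -58/17.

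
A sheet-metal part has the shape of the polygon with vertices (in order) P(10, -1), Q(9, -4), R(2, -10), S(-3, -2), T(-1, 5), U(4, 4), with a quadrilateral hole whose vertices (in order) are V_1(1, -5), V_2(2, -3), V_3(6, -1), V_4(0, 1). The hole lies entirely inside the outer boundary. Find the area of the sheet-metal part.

Outer boundary:
Σ = (-31) + (-82) + (-34) + (-17) + (-24) + (-44) = -232
Area = |Σ|/2 = 116.
Hole:
Σ = (7) + (16) + (6) + (-1) = 28
Area = |Σ|/2 = 14.
Net area = 116 − 14 = 102.

102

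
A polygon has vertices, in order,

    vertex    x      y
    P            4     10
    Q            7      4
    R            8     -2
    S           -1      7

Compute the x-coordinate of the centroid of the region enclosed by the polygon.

85/21

Apply Gauss's area formula. First the cross-terms c_i = x_i·y_{i+1} − x_{i+1}·y_i:
  -54, -46, 54, -38  ⇒  2A = -84, A = -42.
Then Σ (x_i + x_{i+1})·c_i = -1020, so x̄ = -1020 / (6·(-42)) = 85/21.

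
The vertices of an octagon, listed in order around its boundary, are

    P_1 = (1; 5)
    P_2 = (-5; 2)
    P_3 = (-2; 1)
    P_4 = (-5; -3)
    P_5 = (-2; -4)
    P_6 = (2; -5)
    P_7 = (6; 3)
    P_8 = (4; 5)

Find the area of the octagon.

69

Apply the surveyor's formula: 2A = Σ (x_i·y_{i+1} − x_{i+1}·y_i), indices taken mod 8.
Cross-terms: 27, -1, 11, 14, 18, 36, 18, 15  ⇒  Σ = 138
Area = |Σ|/2 = 69.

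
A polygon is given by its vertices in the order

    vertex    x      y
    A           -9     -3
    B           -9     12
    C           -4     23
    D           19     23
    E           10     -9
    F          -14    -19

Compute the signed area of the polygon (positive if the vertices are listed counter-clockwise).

Apply the surveyor's formula: 2A = Σ (x_i·y_{i+1} − x_{i+1}·y_i), indices taken mod 6.
A→B: (-9)(12) − (-9)(-3) = -135
B→C: (-9)(23) − (-4)(12) = -159
C→D: (-4)(23) − (19)(23) = -529
D→E: (19)(-9) − (10)(23) = -401
E→F: (10)(-19) − (-14)(-9) = -316
F→A: (-14)(-3) − (-9)(-19) = -129
Σ = -1669
Signed area = Σ/2 = -834.5 (negative ⇒ clockwise traversal).

-834.5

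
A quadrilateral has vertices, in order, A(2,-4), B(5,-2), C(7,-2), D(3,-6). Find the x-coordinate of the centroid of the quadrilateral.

Apply the surveyor's formula. First the cross-terms c_i = x_i·y_{i+1} − x_{i+1}·y_i:
  16, 4, -36, 0  ⇒  2A = -16, A = -8.
Then Σ (x_i + x_{i+1})·c_i = -200, so x̄ = -200 / (6·(-8)) = 25/6.

25/6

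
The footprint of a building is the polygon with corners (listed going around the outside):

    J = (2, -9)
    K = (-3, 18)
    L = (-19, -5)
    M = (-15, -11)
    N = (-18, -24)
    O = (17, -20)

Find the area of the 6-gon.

Apply the surveyor's formula: 2A = Σ (x_i·y_{i+1} − x_{i+1}·y_i), indices taken mod 6.
J→K: (2)(18) − (-3)(-9) = 9
K→L: (-3)(-5) − (-19)(18) = 357
L→M: (-19)(-11) − (-15)(-5) = 134
M→N: (-15)(-24) − (-18)(-11) = 162
N→O: (-18)(-20) − (17)(-24) = 768
O→J: (17)(-9) − (2)(-20) = -113
Σ = 1317
Area = |Σ|/2 = 658.5.

658.5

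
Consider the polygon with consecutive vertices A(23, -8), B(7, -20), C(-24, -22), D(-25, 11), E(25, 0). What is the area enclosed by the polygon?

1163.5

A→B: (23)(-20) − (7)(-8) = -404
B→C: (7)(-22) − (-24)(-20) = -634
C→D: (-24)(11) − (-25)(-22) = -814
D→E: (-25)(0) − (25)(11) = -275
E→A: (25)(-8) − (23)(0) = -200
Σ = -2327
Area = |Σ|/2 = 1163.5.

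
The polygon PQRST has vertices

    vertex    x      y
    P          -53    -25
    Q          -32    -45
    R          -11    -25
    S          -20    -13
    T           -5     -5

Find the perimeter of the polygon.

142

|PQ| = √((21)² + (-20)²) = √841 = 29
|QR| = √((21)² + (20)²) = √841 = 29
|RS| = √((-9)² + (12)²) = √225 = 15
|ST| = √((15)² + (8)²) = √289 = 17
|TP| = √((-48)² + (-20)²) = √2704 = 52
Perimeter = 29 + 29 + 15 + 17 + 52 = 142.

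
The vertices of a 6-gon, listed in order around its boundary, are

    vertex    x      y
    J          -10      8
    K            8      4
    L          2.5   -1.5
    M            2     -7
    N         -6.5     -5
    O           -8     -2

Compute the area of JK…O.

Cross-terms: -104, -22, -14.5, -55.5, -27, -84  ⇒  Σ = -307
Area = |Σ|/2 = 153.5.

153.5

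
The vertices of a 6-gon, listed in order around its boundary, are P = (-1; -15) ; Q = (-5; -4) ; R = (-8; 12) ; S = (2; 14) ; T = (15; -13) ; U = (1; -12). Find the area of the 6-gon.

Apply the shoelace (surveyor's) formula: 2A = Σ (x_i·y_{i+1} − x_{i+1}·y_i), indices taken mod 6.
Cross-terms: -71, -92, -136, -236, -167, -27  ⇒  Σ = -729
Area = |Σ|/2 = 364.5.

364.5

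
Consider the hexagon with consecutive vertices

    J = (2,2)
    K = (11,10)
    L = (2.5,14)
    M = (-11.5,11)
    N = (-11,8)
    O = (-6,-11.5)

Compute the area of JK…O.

265

Apply Gauss's area formula: 2A = Σ (x_i·y_{i+1} − x_{i+1}·y_i), indices taken mod 6.
Cross-terms: -2, 129, 188.5, 29, 174.5, 11  ⇒  Σ = 530
Area = |Σ|/2 = 265.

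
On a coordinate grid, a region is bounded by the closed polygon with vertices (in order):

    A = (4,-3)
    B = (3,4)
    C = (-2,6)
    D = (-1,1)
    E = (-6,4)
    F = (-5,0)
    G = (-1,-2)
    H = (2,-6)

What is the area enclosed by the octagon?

Apply Gauss's area formula: 2A = Σ (x_i·y_{i+1} − x_{i+1}·y_i), indices taken mod 8.
Cross-terms: 25, 26, 4, 2, 20, 10, 10, 18  ⇒  Σ = 115
Area = |Σ|/2 = 57.5.

57.5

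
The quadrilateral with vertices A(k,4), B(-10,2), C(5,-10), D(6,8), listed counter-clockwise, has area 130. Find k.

Write out the shoelace sum; only the two edges meeting at A involve k:
2·Area = [(6·4 − k·8) + (k·2 − (-10)·4)] + 190
       = -6·k + 254 = 260
⇒ k = -1.

-1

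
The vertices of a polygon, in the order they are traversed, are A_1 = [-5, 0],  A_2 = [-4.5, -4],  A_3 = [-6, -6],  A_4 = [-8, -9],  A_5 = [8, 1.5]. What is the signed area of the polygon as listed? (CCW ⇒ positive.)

Apply Gauss's area formula: 2A = Σ (x_i·y_{i+1} − x_{i+1}·y_i), indices taken mod 5.
Cross-terms: 20, 3, 6, 60, 7.5  ⇒  Σ = 96.5
Signed area = Σ/2 = 48.25 (positive ⇒ counter-clockwise traversal).

48.25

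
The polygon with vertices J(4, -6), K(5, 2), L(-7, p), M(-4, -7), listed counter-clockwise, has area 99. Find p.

The doubled signed area Σ (x_i y_{i+1} − x_{i+1} y_i) is linear in p.
With p=0 it equals 153; the coefficient of p is 9 (from the two edges through L).
So 9·p + 153 = 2·99 = 198 ⇒ p = 5.

5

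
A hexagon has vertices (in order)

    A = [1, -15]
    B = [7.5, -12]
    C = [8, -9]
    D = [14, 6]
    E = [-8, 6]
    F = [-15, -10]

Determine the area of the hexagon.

420

Apply Gauss's area formula: 2A = Σ (x_i·y_{i+1} − x_{i+1}·y_i), indices taken mod 6.
Σ = (100.5) + (28.5) + (174) + (132) + (170) + (235) = 840
Area = |Σ|/2 = 420.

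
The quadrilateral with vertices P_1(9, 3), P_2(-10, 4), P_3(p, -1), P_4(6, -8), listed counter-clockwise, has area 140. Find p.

-9

The doubled signed area Σ (x_i y_{i+1} − x_{i+1} y_i) is linear in p.
With p=0 it equals 172; the coefficient of p is -12 (from the two edges through P_3).
So -12·p + 172 = 2·140 = 280 ⇒ p = -9.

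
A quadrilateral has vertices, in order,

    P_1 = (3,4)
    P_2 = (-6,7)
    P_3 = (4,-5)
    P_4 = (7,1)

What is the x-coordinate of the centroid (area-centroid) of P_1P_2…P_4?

60/37

Apply the shoelace (surveyor's) formula. First the cross-terms c_i = x_i·y_{i+1} − x_{i+1}·y_i:
  45, 2, 39, 25  ⇒  2A = 111, A = 55.5.
Then Σ (x_i + x_{i+1})·c_i = 540, so x̄ = 540 / (6·55.5) = 60/37.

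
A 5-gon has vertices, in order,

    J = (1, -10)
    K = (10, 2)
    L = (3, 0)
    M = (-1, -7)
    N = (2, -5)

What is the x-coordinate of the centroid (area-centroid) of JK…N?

Apply Gauss's area formula. First the cross-terms c_i = x_i·y_{i+1} − x_{i+1}·y_i:
  102, -6, -21, 19, -15  ⇒  2A = 79, A = 39.5.
Then Σ (x_i + x_{i+1})·c_i = 976, so x̄ = 976 / (6·39.5) = 976/237.

976/237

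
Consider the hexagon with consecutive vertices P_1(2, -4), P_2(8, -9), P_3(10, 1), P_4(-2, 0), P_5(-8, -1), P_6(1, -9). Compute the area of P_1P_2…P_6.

101.5

Apply the surveyor's formula: 2A = Σ (x_i·y_{i+1} − x_{i+1}·y_i), indices taken mod 6.
P_1→P_2: (2)(-9) − (8)(-4) = 14
P_2→P_3: (8)(1) − (10)(-9) = 98
P_3→P_4: (10)(0) − (-2)(1) = 2
P_4→P_5: (-2)(-1) − (-8)(0) = 2
P_5→P_6: (-8)(-9) − (1)(-1) = 73
P_6→P_1: (1)(-4) − (2)(-9) = 14
Σ = 203
Area = |Σ|/2 = 101.5.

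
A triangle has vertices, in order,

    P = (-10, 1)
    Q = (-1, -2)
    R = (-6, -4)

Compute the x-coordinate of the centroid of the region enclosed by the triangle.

Apply the surveyor's formula. First the cross-terms c_i = x_i·y_{i+1} − x_{i+1}·y_i:
  21, -8, -46  ⇒  2A = -33, A = -16.5.
Then Σ (x_i + x_{i+1})·c_i = 561, so x̄ = 561 / (6·(-16.5)) = -17/3.

-17/3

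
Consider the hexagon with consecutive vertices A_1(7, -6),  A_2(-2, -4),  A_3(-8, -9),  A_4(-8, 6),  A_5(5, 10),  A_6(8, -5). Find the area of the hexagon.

Apply the surveyor's formula: 2A = Σ (x_i·y_{i+1} − x_{i+1}·y_i), indices taken mod 6.
Σ = (-40) + (-14) + (-120) + (-110) + (-105) + (-13) = -402
Area = |Σ|/2 = 201.

201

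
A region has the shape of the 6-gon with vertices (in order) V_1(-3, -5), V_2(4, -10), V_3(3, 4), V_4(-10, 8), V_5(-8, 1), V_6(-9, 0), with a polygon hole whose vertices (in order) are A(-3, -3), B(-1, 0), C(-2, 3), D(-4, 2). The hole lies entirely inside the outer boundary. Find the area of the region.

124

Outer boundary:
Apply the shoelace (surveyor's) formula: 2A = Σ (x_i·y_{i+1} − x_{i+1}·y_i), indices taken mod 6.
Σ = (50) + (46) + (64) + (54) + (9) + (45) = 268
Area = |Σ|/2 = 134.
Hole:
Apply the shoelace (surveyor's) formula: 2A = Σ (x_i·y_{i+1} − x_{i+1}·y_i), indices taken mod 4.
Σ = (-3) + (-3) + (8) + (18) = 20
Area = |Σ|/2 = 10.
Net area = 134 − 10 = 124.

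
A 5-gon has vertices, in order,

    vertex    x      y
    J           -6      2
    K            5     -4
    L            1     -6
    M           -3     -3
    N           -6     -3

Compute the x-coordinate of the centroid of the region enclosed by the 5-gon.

-313/216

Apply the surveyor's formula. First the cross-terms c_i = x_i·y_{i+1} − x_{i+1}·y_i:
  14, -26, -21, -9, -30  ⇒  2A = -72, A = -36.
Then Σ (x_i + x_{i+1})·c_i = 313, so x̄ = 313 / (6·(-36)) = -313/216.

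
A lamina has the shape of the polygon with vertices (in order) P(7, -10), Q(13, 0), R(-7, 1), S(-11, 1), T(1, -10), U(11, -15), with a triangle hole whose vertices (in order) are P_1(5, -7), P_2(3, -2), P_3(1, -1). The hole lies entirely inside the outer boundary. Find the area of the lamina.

169

Outer boundary:
P→Q: (7)(0) − (13)(-10) = 130
Q→R: (13)(1) − (-7)(0) = 13
R→S: (-7)(1) − (-11)(1) = 4
S→T: (-11)(-10) − (1)(1) = 109
T→U: (1)(-15) − (11)(-10) = 95
U→P: (11)(-10) − (7)(-15) = -5
Σ = 346
Area = |Σ|/2 = 173.
Hole:
Apply the surveyor's formula: 2A = Σ (x_i·y_{i+1} − x_{i+1}·y_i), indices taken mod 3.
Σ = (11) + (-1) + (-2) = 8
Area = |Σ|/2 = 4.
Net area = 173 − 4 = 169.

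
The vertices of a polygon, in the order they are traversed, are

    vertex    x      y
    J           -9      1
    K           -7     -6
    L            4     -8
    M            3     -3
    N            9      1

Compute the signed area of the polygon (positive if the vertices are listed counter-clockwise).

Apply the shoelace formula: 2A = Σ (x_i·y_{i+1} − x_{i+1}·y_i), indices taken mod 5.
Σ = (61) + (80) + (12) + (30) + (18) = 201
Signed area = Σ/2 = 100.5 (positive ⇒ counter-clockwise traversal).

100.5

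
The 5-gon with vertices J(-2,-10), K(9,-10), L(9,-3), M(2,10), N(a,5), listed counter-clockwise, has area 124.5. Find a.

2

The doubled signed area Σ (x_i y_{i+1} − x_{i+1} y_i) is linear in a.
With a=0 it equals 289; the coefficient of a is -20 (from the two edges through N).
So -20·a + 289 = 2·124.5 = 249 ⇒ a = 2.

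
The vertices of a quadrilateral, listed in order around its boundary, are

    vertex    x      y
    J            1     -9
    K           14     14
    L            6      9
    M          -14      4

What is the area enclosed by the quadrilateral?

227

Apply the shoelace (surveyor's) formula: 2A = Σ (x_i·y_{i+1} − x_{i+1}·y_i), indices taken mod 4.
J→K: (1)(14) − (14)(-9) = 140
K→L: (14)(9) − (6)(14) = 42
L→M: (6)(4) − (-14)(9) = 150
M→J: (-14)(-9) − (1)(4) = 122
Σ = 454
Area = |Σ|/2 = 227.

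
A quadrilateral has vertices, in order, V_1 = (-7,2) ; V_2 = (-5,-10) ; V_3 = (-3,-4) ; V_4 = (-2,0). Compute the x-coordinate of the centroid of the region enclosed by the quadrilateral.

-134/29

Apply the surveyor's formula. First the cross-terms c_i = x_i·y_{i+1} − x_{i+1}·y_i:
  80, -10, -8, -4  ⇒  2A = 58, A = 29.
Then Σ (x_i + x_{i+1})·c_i = -804, so x̄ = -804 / (6·29) = -134/29.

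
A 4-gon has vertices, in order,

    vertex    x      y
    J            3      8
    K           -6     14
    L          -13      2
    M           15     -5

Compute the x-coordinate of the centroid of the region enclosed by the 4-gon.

Apply the surveyor's formula. First the cross-terms c_i = x_i·y_{i+1} − x_{i+1}·y_i:
  90, 170, 35, 135  ⇒  2A = 430, A = 215.
Then Σ (x_i + x_{i+1})·c_i = -1000, so x̄ = -1000 / (6·215) = -100/129.

-100/129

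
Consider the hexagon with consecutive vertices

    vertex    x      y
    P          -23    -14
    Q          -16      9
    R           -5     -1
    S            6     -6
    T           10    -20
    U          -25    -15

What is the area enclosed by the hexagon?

Apply the surveyor's formula: 2A = Σ (x_i·y_{i+1} − x_{i+1}·y_i), indices taken mod 6.
Σ = (-431) + (61) + (36) + (-60) + (-650) + (5) = -1039
Area = |Σ|/2 = 519.5.

519.5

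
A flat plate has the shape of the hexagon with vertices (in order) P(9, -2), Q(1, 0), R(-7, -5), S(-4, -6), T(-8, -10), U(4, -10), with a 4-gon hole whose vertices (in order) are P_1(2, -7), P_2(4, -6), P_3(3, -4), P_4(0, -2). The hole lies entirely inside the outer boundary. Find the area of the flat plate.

98.5

Outer boundary:
Cross-terms: 2, -5, 22, -8, 120, 82  ⇒  Σ = 213
Area = |Σ|/2 = 106.5.
Hole:
P_1→P_2: (2)(-6) − (4)(-7) = 16
P_2→P_3: (4)(-4) − (3)(-6) = 2
P_3→P_4: (3)(-2) − (0)(-4) = -6
P_4→P_1: (0)(-7) − (2)(-2) = 4
Σ = 16
Area = |Σ|/2 = 8.
Net area = 106.5 − 8 = 98.5.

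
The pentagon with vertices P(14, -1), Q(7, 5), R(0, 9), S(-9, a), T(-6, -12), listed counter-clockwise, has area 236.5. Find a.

Write out the shoelace sum; only the two edges meeting at S involve a:
2·Area = [(0·a − (-9)·9) + ((-9)·(-12) − (-6)·a)] + 314
       = 6·a + 503 = 473
⇒ a = -5.

-5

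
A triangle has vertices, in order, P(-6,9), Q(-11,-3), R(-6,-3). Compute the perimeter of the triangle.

30

|PQ| = √((-5)² + (-12)²) = √169 = 13
|QR| = √((5)² + (0)²) = √25 = 5
|RP| = √((0)² + (12)²) = √144 = 12
Perimeter = 13 + 5 + 12 = 30.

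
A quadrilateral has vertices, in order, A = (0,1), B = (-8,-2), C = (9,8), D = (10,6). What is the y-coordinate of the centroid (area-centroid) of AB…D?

289/81

Apply the surveyor's formula. First the cross-terms c_i = x_i·y_{i+1} − x_{i+1}·y_i:
  8, -46, -26, 10  ⇒  2A = -54, A = -27.
Then Σ (y_i + y_{i+1})·c_i = -578, so ȳ = -578 / (6·(-27)) = 289/81.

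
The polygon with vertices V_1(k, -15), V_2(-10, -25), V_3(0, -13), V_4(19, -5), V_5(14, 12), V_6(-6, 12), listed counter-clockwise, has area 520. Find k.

Write out the shoelace sum; only the two edges meeting at V_1 involve k:
2·Area = [((-6)·(-15) − k·12) + (k·(-25) − (-10)·(-15))] + 915
       = -37·k + 855 = 1040
⇒ k = -5.

-5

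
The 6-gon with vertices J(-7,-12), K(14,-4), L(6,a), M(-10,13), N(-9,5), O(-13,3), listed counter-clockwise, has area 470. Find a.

15

Write out the shoelace sum; only the two edges meeting at L involve a:
2·Area = [(14·a − 6·(-4)) + (6·13 − (-10)·a)] + 478
       = 24·a + 580 = 940
⇒ a = 15.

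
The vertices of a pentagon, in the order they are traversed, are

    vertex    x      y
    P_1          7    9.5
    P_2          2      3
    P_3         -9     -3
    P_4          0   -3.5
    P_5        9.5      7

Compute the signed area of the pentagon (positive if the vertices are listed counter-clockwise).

64.5

Σ = (2) + (21) + (31.5) + (33.25) + (41.25) = 129
Signed area = Σ/2 = 64.5 (positive ⇒ counter-clockwise traversal).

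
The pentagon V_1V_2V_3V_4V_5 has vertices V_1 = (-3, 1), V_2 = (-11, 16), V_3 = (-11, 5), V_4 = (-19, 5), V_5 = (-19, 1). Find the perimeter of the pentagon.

|V_1V_2| = √((-8)² + (15)²) = √289 = 17
|V_2V_3| = √((0)² + (-11)²) = √121 = 11
|V_3V_4| = √((-8)² + (0)²) = √64 = 8
|V_4V_5| = √((0)² + (-4)²) = √16 = 4
|V_5V_1| = √((16)² + (0)²) = √256 = 16
Perimeter = 17 + 11 + 8 + 4 + 16 = 56.

56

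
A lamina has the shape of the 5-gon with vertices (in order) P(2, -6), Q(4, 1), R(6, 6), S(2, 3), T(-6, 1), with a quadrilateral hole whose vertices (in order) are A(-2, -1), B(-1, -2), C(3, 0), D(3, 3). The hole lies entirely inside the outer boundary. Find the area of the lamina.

41.5

Outer boundary:
Σ = (26) + (18) + (6) + (20) + (34) = 104
Area = |Σ|/2 = 52.
Hole:
Cross-terms: 3, 6, 9, 3  ⇒  Σ = 21
Area = |Σ|/2 = 10.5.
Net area = 52 − 10.5 = 41.5.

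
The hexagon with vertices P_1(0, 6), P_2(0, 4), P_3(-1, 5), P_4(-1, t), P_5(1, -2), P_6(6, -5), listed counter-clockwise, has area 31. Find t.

Write out the shoelace sum; only the two edges meeting at P_4 involve t:
2·Area = [((-1)·t − (-1)·5) + ((-1)·(-2) − 1·t)] + 47
       = -2·t + 54 = 62
⇒ t = -4.

-4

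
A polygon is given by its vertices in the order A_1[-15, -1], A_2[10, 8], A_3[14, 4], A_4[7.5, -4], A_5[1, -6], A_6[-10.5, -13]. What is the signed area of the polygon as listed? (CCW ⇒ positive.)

Apply the shoelace (surveyor's) formula: 2A = Σ (x_i·y_{i+1} − x_{i+1}·y_i), indices taken mod 6.
Σ = (-110) + (-72) + (-86) + (-41) + (-76) + (-184.5) = -569.5
Signed area = Σ/2 = -284.75 (negative ⇒ clockwise traversal).

-284.75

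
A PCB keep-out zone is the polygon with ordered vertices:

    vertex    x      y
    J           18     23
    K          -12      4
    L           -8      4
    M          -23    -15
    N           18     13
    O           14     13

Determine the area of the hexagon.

327.5

Σ = (348) + (-16) + (212) + (-29) + (52) + (88) = 655
Area = |Σ|/2 = 327.5.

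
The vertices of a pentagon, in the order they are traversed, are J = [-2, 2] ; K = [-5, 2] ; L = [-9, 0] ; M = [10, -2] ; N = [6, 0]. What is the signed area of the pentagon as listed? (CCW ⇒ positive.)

33

Apply the shoelace formula: 2A = Σ (x_i·y_{i+1} − x_{i+1}·y_i), indices taken mod 5.
Cross-terms: 6, 18, 18, 12, 12  ⇒  Σ = 66
Signed area = Σ/2 = 33 (positive ⇒ counter-clockwise traversal).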